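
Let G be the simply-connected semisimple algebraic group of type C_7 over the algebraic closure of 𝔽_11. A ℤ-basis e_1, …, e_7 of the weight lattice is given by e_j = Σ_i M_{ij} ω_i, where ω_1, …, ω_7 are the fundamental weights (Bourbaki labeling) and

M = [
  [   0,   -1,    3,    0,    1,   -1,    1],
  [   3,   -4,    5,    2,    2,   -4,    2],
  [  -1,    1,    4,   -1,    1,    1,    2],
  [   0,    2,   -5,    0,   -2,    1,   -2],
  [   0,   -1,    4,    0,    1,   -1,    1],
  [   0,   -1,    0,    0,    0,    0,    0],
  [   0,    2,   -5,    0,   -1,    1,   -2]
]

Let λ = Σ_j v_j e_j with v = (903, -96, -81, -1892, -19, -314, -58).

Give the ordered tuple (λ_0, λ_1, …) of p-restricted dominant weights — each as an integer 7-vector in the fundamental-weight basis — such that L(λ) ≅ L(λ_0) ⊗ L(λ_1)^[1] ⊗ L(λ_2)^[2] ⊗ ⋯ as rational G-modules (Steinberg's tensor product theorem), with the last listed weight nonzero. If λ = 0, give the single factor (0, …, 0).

Compute c_i = Σ_j M_{ij} v_j with v = (903, -96, -81, -1892, -19, -314, -58):
  c_1 = (0)·(903) + (-1)·(-96) + (3)·(-81) + (0)·(-1892) + (1)·(-19) + (-1)·(-314) + (1)·(-58) = 90
  c_2 = (3)·(903) + (-4)·(-96) + (5)·(-81) + (2)·(-1892) + (2)·(-19) + (-4)·(-314) + (2)·(-58) = 6
  c_3 = (-1)·(903) + (1)·(-96) + (4)·(-81) + (-1)·(-1892) + (1)·(-19) + (1)·(-314) + (2)·(-58) = 120
  c_4 = (0)·(903) + (2)·(-96) + (-5)·(-81) + (0)·(-1892) + (-2)·(-19) + (1)·(-314) + (-2)·(-58) = 53
  c_5 = (0)·(903) + (-1)·(-96) + (4)·(-81) + (0)·(-1892) + (1)·(-19) + (-1)·(-314) + (1)·(-58) = 9
  c_6 = (0)·(903) + (-1)·(-96) + (0)·(-81) + (0)·(-1892) + (0)·(-19) + (0)·(-314) + (0)·(-58) = 96
  c_7 = (0)·(903) + (2)·(-96) + (-5)·(-81) + (0)·(-1892) + (-1)·(-19) + (1)·(-314) + (-2)·(-58) = 34
p = 11; digits c_i = Σ_j d_{ij}·11^j, 0 ≤ d_{ij} < 11:
  c_1 = 90 = 2·11^0 + 8·11^1
  c_2 = 6 = 6·11^0
  c_3 = 120 = 10·11^0 + 10·11^1
  c_4 = 53 = 9·11^0 + 4·11^1
  c_5 = 9 = 9·11^0
  c_6 = 96 = 8·11^0 + 8·11^1
  c_7 = 34 = 1·11^0 + 3·11^1
λ_0 = (2, 6, 10, 9, 9, 8, 1)
λ_1 = (8, 0, 10, 4, 0, 8, 3)

((2, 6, 10, 9, 9, 8, 1), (8, 0, 10, 4, 0, 8, 3))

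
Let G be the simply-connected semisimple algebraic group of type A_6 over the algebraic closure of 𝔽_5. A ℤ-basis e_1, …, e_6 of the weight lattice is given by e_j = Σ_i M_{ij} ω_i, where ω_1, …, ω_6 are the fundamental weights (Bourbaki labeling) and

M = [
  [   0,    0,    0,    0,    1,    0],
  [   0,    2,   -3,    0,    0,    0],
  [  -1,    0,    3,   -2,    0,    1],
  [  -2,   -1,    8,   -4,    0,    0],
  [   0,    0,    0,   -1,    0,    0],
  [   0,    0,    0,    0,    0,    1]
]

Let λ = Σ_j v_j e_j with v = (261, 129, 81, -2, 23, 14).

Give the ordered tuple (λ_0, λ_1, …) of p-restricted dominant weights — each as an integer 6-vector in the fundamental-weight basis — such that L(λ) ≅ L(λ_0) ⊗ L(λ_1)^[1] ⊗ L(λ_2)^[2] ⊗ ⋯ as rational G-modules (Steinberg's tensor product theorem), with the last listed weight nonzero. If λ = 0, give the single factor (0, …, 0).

Change of basis e → ω: c = M·v where v = (261, 129, 81, -2, 23, 14):
  c_1 = 0*261 + 0*129 + 0*81 + 0*-2 + 1*23 + 0*14 = 23
  c_2 = 0*261 + 2*129 + -3*81 + 0*-2 + 0*23 + 0*14 = 15
  c_3 = -1*261 + 0*129 + 3*81 + -2*-2 + 0*23 + 1*14 = 0
  c_4 = -2*261 + -1*129 + 8*81 + -4*-2 + 0*23 + 0*14 = 5
  c_5 = 0*261 + 0*129 + 0*81 + -1*-2 + 0*23 + 0*14 = 2
  c_6 = 0*261 + 0*129 + 0*81 + 0*-2 + 0*23 + 1*14 = 14
Base-5 expansion of each c_i:
  c_1 = 23 = 3·5^0 + 4·5^1
  c_2 = 15 = 0·5^0 + 3·5^1
  c_3 = 0
  c_4 = 5 = 0·5^0 + 1·5^1
  c_5 = 2 = 2·5^0
  c_6 = 14 = 4·5^0 + 2·5^1
λ_0 = (3, 0, 0, 0, 2, 4)
λ_1 = (4, 3, 0, 1, 0, 2)

((3, 0, 0, 0, 2, 4), (4, 3, 0, 1, 0, 2))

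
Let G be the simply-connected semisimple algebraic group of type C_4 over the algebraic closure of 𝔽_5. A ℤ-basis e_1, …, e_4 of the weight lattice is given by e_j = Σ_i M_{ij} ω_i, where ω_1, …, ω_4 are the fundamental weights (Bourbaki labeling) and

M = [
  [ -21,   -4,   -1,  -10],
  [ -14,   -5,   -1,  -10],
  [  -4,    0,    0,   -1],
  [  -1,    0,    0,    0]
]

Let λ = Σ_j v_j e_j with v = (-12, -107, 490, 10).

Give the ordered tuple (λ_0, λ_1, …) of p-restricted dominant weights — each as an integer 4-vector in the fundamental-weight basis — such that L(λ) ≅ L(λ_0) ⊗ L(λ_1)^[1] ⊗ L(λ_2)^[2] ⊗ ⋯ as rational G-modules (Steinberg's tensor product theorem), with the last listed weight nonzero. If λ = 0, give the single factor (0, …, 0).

In the fundamental-weight basis, λ has coordinates c = M·v (v = (-12, -107, 490, 10)):
  c_1 = (-21)·(-12) + (-4)·(-107) + (-1)·(490) + (-10)·(10) = 90
  c_2 = (-14)·(-12) + (-5)·(-107) + (-1)·(490) + (-10)·(10) = 113
  c_3 = (-4)·(-12) + (0)·(-107) + 0·490 + (-1)·(10) = 38
  c_4 = (-1)·(-12) + (0)·(-107) + 0·490 + 0·10 = 12
Writing each c_i in base p = 5:
  c_1 = 90 = 0·5^0 + 3·5^1 + 3·5^2
  c_2 = 113 = 3·5^0 + 2·5^1 + 4·5^2
  c_3 = 38 = 3·5^0 + 2·5^1 + 1·5^2
  c_4 = 12 = 2·5^0 + 2·5^1
Factor λ_0 = (0, 3, 3, 2)
Factor λ_1 = (3, 2, 2, 2)
Factor λ_2 = (3, 4, 1, 0)

((0, 3, 3, 2), (3, 2, 2, 2), (3, 4, 1, 0))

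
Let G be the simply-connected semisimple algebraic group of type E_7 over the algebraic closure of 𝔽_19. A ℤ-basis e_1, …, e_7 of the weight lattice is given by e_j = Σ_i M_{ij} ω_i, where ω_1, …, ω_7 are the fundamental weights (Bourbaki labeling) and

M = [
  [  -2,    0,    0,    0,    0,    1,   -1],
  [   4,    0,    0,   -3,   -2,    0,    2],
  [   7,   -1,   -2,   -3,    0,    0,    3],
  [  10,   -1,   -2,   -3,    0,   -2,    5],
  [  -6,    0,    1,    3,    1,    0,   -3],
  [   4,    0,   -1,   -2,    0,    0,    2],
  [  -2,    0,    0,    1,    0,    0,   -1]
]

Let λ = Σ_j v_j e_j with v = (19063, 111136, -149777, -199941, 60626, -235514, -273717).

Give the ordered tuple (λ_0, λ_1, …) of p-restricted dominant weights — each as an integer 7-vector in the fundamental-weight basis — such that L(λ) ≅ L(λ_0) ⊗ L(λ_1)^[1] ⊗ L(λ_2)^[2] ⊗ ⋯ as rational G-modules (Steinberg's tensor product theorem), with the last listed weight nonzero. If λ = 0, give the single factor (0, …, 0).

((1, 17, 2, 13, 15, 7, 6), (4, 8, 9, 4, 5, 7, 14), (0, 1, 12, 16, 11, 8, 3), (0, 1, 14, 11, 2, 11, 5))

In the fundamental-weight basis, λ has coordinates c = M·v (v = (19063, 111136, -149777, -199941, 60626, -235514, -273717)):
  c_1 = (-2)·(19063) + 0·111136 + (0)·(-149777) + (0)·(-199941) + 0·60626 + (1)·(-235514) + (-1)·(-273717) = 77
  c_2 = 4·19063 + 0·111136 + (0)·(-149777) + (-3)·(-199941) + (-2)·(60626) + (0)·(-235514) + (2)·(-273717) = 7389
  c_3 = 7·19063 + (-1)·(111136) + (-2)·(-149777) + (-3)·(-199941) + 0·60626 + (0)·(-235514) + (3)·(-273717) = 100531
  c_4 = 10·19063 + (-1)·(111136) + (-2)·(-149777) + (-3)·(-199941) + 0·60626 + (-2)·(-235514) + (5)·(-273717) = 81314
  c_5 = (-6)·(19063) + 0·111136 + (1)·(-149777) + (3)·(-199941) + 1·60626 + (0)·(-235514) + (-3)·(-273717) = 17799
  c_6 = 4·19063 + 0·111136 + (-1)·(-149777) + (-2)·(-199941) + 0·60626 + (0)·(-235514) + (2)·(-273717) = 78477
  c_7 = (-2)·(19063) + 0·111136 + (0)·(-149777) + (1)·(-199941) + 0·60626 + (0)·(-235514) + (-1)·(-273717) = 35650
Expand coordinatewise in base 19:
  c_1 = 77 = 1·19^0 + 4·19^1
  c_2 = 7389 = 17·19^0 + 8·19^1 + 1·19^2 + 1·19^3
  c_3 = 100531 = 2·19^0 + 9·19^1 + 12·19^2 + 14·19^3
  c_4 = 81314 = 13·19^0 + 4·19^1 + 16·19^2 + 11·19^3
  c_5 = 17799 = 15·19^0 + 5·19^1 + 11·19^2 + 2·19^3
  c_6 = 78477 = 7·19^0 + 7·19^1 + 8·19^2 + 11·19^3
  c_7 = 35650 = 6·19^0 + 14·19^1 + 3·19^2 + 5·19^3
Factor λ_0 = (1, 17, 2, 13, 15, 7, 6)
Factor λ_1 = (4, 8, 9, 4, 5, 7, 14)
Factor λ_2 = (0, 1, 12, 16, 11, 8, 3)
Factor λ_3 = (0, 1, 14, 11, 2, 11, 5)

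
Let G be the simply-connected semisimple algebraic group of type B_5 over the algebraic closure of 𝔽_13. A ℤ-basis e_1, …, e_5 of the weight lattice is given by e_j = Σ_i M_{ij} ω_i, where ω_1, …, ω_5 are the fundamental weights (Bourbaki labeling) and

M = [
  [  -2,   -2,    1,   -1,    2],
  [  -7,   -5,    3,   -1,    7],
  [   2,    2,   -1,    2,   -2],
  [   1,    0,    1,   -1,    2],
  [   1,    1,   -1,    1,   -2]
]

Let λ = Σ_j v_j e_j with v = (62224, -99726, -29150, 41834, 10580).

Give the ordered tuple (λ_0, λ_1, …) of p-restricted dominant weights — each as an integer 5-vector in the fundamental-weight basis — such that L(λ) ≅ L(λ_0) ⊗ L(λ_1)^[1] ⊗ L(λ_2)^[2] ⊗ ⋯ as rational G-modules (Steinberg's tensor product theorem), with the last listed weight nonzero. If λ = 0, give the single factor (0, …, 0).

((12, 12, 1, 11, 11), (12, 4, 7, 4, 11), (5, 7, 7, 8, 7), (11, 3, 7, 5, 5))

ω-coordinates c = M·v, v = (62224, -99726, -29150, 41834, 10580):
  c_1 = (-2)·(62224) + (-2)·(-99726) + (1)·(-29150) + (-1)·(41834) + (2)·(10580) = 25180
  c_2 = (-7)·(62224) + (-5)·(-99726) + (3)·(-29150) + (-1)·(41834) + (7)·(10580) = 7838
  c_3 = (2)·(62224) + (2)·(-99726) + (-1)·(-29150) + (2)·(41834) + (-2)·(10580) = 16654
  c_4 = (1)·(62224) + (0)·(-99726) + (1)·(-29150) + (-1)·(41834) + (2)·(10580) = 12400
  c_5 = (1)·(62224) + (1)·(-99726) + (-1)·(-29150) + (1)·(41834) + (-2)·(10580) = 12322
Base-13 expansion of each c_i:
  c_1 = 25180 = 12·13^0 + 12·13^1 + 5·13^2 + 11·13^3
  c_2 = 7838 = 12·13^0 + 4·13^1 + 7·13^2 + 3·13^3
  c_3 = 16654 = 1·13^0 + 7·13^1 + 7·13^2 + 7·13^3
  c_4 = 12400 = 11·13^0 + 4·13^1 + 8·13^2 + 5·13^3
  c_5 = 12322 = 11·13^0 + 11·13^1 + 7·13^2 + 5·13^3
p-restricted factor λ_0 = (12, 12, 1, 11, 11)
p-restricted factor λ_1 = (12, 4, 7, 4, 11)
p-restricted factor λ_2 = (5, 7, 7, 8, 7)
p-restricted factor λ_3 = (11, 3, 7, 5, 5)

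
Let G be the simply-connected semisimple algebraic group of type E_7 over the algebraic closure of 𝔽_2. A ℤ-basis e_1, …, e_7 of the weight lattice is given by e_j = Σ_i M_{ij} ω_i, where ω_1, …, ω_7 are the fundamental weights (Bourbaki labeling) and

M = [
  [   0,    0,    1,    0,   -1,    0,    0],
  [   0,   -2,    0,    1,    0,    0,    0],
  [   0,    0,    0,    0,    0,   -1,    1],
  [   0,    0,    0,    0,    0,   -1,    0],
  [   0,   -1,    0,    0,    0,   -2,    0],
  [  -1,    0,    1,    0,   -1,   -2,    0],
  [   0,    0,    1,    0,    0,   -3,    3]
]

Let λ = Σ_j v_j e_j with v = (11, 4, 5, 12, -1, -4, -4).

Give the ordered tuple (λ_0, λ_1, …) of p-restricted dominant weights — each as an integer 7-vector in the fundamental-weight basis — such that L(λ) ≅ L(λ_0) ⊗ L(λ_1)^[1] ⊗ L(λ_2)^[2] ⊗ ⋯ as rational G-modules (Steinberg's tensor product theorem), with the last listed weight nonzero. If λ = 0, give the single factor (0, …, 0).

Change of basis e → ω: c = M·v where v = (11, 4, 5, 12, -1, -4, -4):
  c_1 = 0·11 + 0·4 + 1·5 + 0·12 + (-1)·(-1) + (0)·(-4) + (0)·(-4) = 6
  c_2 = 0·11 + (-2)·(4) + 0·5 + 1·12 + (0)·(-1) + (0)·(-4) + (0)·(-4) = 4
  c_3 = 0·11 + 0·4 + 0·5 + 0·12 + (0)·(-1) + (-1)·(-4) + (1)·(-4) = 0
  c_4 = 0·11 + 0·4 + 0·5 + 0·12 + (0)·(-1) + (-1)·(-4) + (0)·(-4) = 4
  c_5 = 0·11 + (-1)·(4) + 0·5 + 0·12 + (0)·(-1) + (-2)·(-4) + (0)·(-4) = 4
  c_6 = (-1)·(11) + 0·4 + 1·5 + 0·12 + (-1)·(-1) + (-2)·(-4) + (0)·(-4) = 3
  c_7 = 0·11 + 0·4 + 1·5 + 0·12 + (0)·(-1) + (-3)·(-4) + (3)·(-4) = 5
Writing each c_i in base p = 2:
  c_1 = 6 = 0·2^0 + 1·2^1 + 1·2^2
  c_2 = 4 = 0·2^0 + 0·2^1 + 1·2^2
  c_3 = 0
  c_4 = 4 = 0·2^0 + 0·2^1 + 1·2^2
  c_5 = 4 = 0·2^0 + 0·2^1 + 1·2^2
  c_6 = 3 = 1·2^0 + 1·2^1
  c_7 = 5 = 1·2^0 + 0·2^1 + 1·2^2
p-restricted factor λ_0 = (0, 0, 0, 0, 0, 1, 1)
p-restricted factor λ_1 = (1, 0, 0, 0, 0, 1, 0)
p-restricted factor λ_2 = (1, 1, 0, 1, 1, 0, 1)

((0, 0, 0, 0, 0, 1, 1), (1, 0, 0, 0, 0, 1, 0), (1, 1, 0, 1, 1, 0, 1))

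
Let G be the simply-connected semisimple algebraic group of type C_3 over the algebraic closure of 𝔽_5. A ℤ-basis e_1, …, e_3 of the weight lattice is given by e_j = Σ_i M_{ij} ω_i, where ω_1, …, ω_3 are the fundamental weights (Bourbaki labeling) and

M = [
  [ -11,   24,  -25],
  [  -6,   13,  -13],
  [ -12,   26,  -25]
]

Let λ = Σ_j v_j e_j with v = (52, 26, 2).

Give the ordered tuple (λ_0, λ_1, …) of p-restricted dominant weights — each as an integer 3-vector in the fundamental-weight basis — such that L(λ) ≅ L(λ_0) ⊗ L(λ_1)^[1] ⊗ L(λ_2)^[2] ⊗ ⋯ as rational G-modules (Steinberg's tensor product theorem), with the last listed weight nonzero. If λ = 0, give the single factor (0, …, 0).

Change of basis e → ω: c = M·v where v = (52, 26, 2):
  c_1 = (-11)·(52) + 24·26 + (-25)·(2) = 2
  c_2 = (-6)·(52) + 13·26 + (-13)·(2) = 0
  c_3 = (-12)·(52) + 26·26 + (-25)·(2) = 2
p = 5; digits c_i = Σ_j d_{ij}·5^j, 0 ≤ d_{ij} < 5:
  c_1 = 2 = 2·5^0
  c_2 = 0
  c_3 = 2 = 2·5^0
p-restricted factor λ_0 = (2, 0, 2)

((2, 0, 2),)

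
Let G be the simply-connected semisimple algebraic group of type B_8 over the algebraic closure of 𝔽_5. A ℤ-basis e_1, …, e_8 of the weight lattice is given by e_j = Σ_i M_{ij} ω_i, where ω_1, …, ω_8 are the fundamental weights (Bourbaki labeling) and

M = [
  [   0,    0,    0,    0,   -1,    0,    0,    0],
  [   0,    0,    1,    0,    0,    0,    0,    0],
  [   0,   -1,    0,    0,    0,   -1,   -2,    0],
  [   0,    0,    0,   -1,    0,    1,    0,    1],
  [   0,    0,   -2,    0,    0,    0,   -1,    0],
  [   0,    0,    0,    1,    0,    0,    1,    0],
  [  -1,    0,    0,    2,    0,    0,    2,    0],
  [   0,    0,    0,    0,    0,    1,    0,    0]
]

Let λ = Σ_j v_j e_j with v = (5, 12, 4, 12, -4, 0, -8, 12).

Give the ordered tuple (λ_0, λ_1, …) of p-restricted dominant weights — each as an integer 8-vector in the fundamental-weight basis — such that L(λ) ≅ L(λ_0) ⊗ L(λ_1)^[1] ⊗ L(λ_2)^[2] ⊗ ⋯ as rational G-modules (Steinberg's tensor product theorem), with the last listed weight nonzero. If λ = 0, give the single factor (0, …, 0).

((4, 4, 4, 0, 0, 4, 3, 0),)

In the fundamental-weight basis, λ has coordinates c = M·v (v = (5, 12, 4, 12, -4, 0, -8, 12)):
  c_1 = 0·5 + 0·12 + 0·4 + 0·12 + (-1)·(-4) + 0·0 + (0)·(-8) + 0·12 = 4
  c_2 = 0·5 + 0·12 + 1·4 + 0·12 + (0)·(-4) + 0·0 + (0)·(-8) + 0·12 = 4
  c_3 = 0·5 + (-1)·(12) + 0·4 + 0·12 + (0)·(-4) + (-1)·(0) + (-2)·(-8) + 0·12 = 4
  c_4 = 0·5 + 0·12 + 0·4 + (-1)·(12) + (0)·(-4) + 1·0 + (0)·(-8) + 1·12 = 0
  c_5 = 0·5 + 0·12 + (-2)·(4) + 0·12 + (0)·(-4) + 0·0 + (-1)·(-8) + 0·12 = 0
  c_6 = 0·5 + 0·12 + 0·4 + 1·12 + (0)·(-4) + 0·0 + (1)·(-8) + 0·12 = 4
  c_7 = (-1)·(5) + 0·12 + 0·4 + 2·12 + (0)·(-4) + 0·0 + (2)·(-8) + 0·12 = 3
  c_8 = 0·5 + 0·12 + 0·4 + 0·12 + (0)·(-4) + 1·0 + (0)·(-8) + 0·12 = 0
Base-5 expansion of each c_i:
  c_1 = 4 = 4·5^0
  c_2 = 4 = 4·5^0
  c_3 = 4 = 4·5^0
  c_4 = 0
  c_5 = 0
  c_6 = 4 = 4·5^0
  c_7 = 3 = 3·5^0
  c_8 = 0
p-restricted factor λ_0 = (4, 4, 4, 0, 0, 4, 3, 0)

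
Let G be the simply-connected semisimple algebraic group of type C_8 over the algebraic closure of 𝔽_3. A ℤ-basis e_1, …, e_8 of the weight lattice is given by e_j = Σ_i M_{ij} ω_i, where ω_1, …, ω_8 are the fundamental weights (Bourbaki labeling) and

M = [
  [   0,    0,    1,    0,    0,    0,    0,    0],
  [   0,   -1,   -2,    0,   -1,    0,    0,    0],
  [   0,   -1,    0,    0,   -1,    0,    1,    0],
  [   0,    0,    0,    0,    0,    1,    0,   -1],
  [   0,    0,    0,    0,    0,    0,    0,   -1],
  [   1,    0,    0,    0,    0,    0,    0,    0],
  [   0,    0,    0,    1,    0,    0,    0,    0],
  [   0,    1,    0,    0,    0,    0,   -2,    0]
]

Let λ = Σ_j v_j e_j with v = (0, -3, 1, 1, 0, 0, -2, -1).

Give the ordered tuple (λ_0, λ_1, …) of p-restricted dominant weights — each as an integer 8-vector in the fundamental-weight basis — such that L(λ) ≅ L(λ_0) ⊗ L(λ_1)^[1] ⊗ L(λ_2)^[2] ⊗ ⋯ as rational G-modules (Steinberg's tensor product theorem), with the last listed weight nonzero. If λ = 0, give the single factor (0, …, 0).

Compute c_i = Σ_j M_{ij} v_j with v = (0, -3, 1, 1, 0, 0, -2, -1):
  c_1 = 0·0 + (0)·(-3) + 1·1 + 0·1 + 0·0 + 0·0 + (0)·(-2) + (0)·(-1) = 1
  c_2 = 0·0 + (-1)·(-3) + (-2)·(1) + 0·1 + (-1)·(0) + 0·0 + (0)·(-2) + (0)·(-1) = 1
  c_3 = 0·0 + (-1)·(-3) + 0·1 + 0·1 + (-1)·(0) + 0·0 + (1)·(-2) + (0)·(-1) = 1
  c_4 = 0·0 + (0)·(-3) + 0·1 + 0·1 + 0·0 + 1·0 + (0)·(-2) + (-1)·(-1) = 1
  c_5 = 0·0 + (0)·(-3) + 0·1 + 0·1 + 0·0 + 0·0 + (0)·(-2) + (-1)·(-1) = 1
  c_6 = 1·0 + (0)·(-3) + 0·1 + 0·1 + 0·0 + 0·0 + (0)·(-2) + (0)·(-1) = 0
  c_7 = 0·0 + (0)·(-3) + 0·1 + 1·1 + 0·0 + 0·0 + (0)·(-2) + (0)·(-1) = 1
  c_8 = 0·0 + (1)·(-3) + 0·1 + 0·1 + 0·0 + 0·0 + (-2)·(-2) + (0)·(-1) = 1
Expand coordinatewise in base 3:
  c_1 = 1 = 1·3^0
  c_2 = 1 = 1·3^0
  c_3 = 1 = 1·3^0
  c_4 = 1 = 1·3^0
  c_5 = 1 = 1·3^0
  c_6 = 0
  c_7 = 1 = 1·3^0
  c_8 = 1 = 1·3^0
λ_0 = (1, 1, 1, 1, 1, 0, 1, 1)

((1, 1, 1, 1, 1, 0, 1, 1),)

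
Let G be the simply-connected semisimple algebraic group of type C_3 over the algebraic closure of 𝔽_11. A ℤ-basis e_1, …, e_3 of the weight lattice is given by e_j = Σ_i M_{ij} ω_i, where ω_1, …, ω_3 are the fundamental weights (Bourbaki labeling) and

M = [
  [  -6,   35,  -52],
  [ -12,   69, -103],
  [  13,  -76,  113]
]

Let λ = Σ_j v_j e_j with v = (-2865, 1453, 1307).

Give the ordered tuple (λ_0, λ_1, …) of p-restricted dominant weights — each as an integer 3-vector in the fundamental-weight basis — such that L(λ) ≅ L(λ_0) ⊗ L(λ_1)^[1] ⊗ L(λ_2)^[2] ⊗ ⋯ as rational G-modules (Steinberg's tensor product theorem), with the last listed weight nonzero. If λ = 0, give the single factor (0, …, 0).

Compute c_i = Σ_j M_{ij} v_j with v = (-2865, 1453, 1307):
  c_1 = (-6)·(-2865) + 35·1453 + (-52)·(1307) = 81
  c_2 = (-12)·(-2865) + 69·1453 + (-103)·(1307) = 16
  c_3 = (13)·(-2865) + (-76)·(1453) + 113·1307 = 18
Expand coordinatewise in base 11:
  c_1 = 81 = 4·11^0 + 7·11^1
  c_2 = 16 = 5·11^0 + 1·11^1
  c_3 = 18 = 7·11^0 + 1·11^1
Factor λ_0 = (4, 5, 7)
Factor λ_1 = (7, 1, 1)

((4, 5, 7), (7, 1, 1))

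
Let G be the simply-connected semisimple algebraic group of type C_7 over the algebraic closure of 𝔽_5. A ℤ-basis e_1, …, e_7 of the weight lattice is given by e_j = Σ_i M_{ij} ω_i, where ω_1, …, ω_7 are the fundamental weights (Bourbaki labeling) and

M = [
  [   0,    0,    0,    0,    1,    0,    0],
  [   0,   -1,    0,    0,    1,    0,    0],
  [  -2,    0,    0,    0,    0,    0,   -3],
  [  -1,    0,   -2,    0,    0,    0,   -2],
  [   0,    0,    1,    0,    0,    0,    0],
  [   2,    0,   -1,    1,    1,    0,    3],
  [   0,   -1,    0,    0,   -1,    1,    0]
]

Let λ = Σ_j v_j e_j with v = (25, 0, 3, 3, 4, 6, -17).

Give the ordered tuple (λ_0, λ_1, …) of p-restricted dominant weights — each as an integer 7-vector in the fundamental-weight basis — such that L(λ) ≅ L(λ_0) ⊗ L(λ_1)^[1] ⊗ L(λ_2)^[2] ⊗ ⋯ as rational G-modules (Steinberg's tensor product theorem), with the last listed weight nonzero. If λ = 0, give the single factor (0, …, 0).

ω-coordinates c = M·v, v = (25, 0, 3, 3, 4, 6, -17):
  c_1 = 0*25 + 0*0 + 0*3 + 0*3 + 1*4 + 0*6 + 0*-17 = 4
  c_2 = 0*25 + -1*0 + 0*3 + 0*3 + 1*4 + 0*6 + 0*-17 = 4
  c_3 = -2*25 + 0*0 + 0*3 + 0*3 + 0*4 + 0*6 + -3*-17 = 1
  c_4 = -1*25 + 0*0 + -2*3 + 0*3 + 0*4 + 0*6 + -2*-17 = 3
  c_5 = 0*25 + 0*0 + 1*3 + 0*3 + 0*4 + 0*6 + 0*-17 = 3
  c_6 = 2*25 + 0*0 + -1*3 + 1*3 + 1*4 + 0*6 + 3*-17 = 3
  c_7 = 0*25 + -1*0 + 0*3 + 0*3 + -1*4 + 1*6 + 0*-17 = 2
Base-5 expansion of each c_i:
  c_1 = 4 = 4·5^0
  c_2 = 4 = 4·5^0
  c_3 = 1 = 1·5^0
  c_4 = 3 = 3·5^0
  c_5 = 3 = 3·5^0
  c_6 = 3 = 3·5^0
  c_7 = 2 = 2·5^0
λ_0 = (4, 4, 1, 3, 3, 3, 2)

((4, 4, 1, 3, 3, 3, 2),)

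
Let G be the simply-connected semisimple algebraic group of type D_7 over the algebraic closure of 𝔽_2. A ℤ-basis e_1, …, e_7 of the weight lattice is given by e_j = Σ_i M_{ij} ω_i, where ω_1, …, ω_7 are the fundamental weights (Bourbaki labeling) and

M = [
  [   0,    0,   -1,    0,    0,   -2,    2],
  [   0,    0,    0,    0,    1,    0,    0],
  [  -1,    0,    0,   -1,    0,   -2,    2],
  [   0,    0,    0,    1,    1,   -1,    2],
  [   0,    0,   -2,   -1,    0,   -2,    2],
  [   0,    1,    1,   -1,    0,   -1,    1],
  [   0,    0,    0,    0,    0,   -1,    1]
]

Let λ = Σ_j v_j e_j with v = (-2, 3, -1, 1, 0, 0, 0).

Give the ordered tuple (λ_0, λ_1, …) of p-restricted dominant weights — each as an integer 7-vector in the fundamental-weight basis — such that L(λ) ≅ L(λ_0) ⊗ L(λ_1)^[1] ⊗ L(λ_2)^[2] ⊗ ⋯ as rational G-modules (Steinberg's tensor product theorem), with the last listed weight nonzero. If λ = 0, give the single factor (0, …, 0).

Change of basis e → ω: c = M·v where v = (-2, 3, -1, 1, 0, 0, 0):
  c_1 = 0*-2 + 0*3 + -1*-1 + 0*1 + 0*0 + -2*0 + 2*0 = 1
  c_2 = 0*-2 + 0*3 + 0*-1 + 0*1 + 1*0 + 0*0 + 0*0 = 0
  c_3 = -1*-2 + 0*3 + 0*-1 + -1*1 + 0*0 + -2*0 + 2*0 = 1
  c_4 = 0*-2 + 0*3 + 0*-1 + 1*1 + 1*0 + -1*0 + 2*0 = 1
  c_5 = 0*-2 + 0*3 + -2*-1 + -1*1 + 0*0 + -2*0 + 2*0 = 1
  c_6 = 0*-2 + 1*3 + 1*-1 + -1*1 + 0*0 + -1*0 + 1*0 = 1
  c_7 = 0*-2 + 0*3 + 0*-1 + 0*1 + 0*0 + -1*0 + 1*0 = 0
Expand coordinatewise in base 2:
  c_1 = 1 = 1·2^0
  c_2 = 0
  c_3 = 1 = 1·2^0
  c_4 = 1 = 1·2^0
  c_5 = 1 = 1·2^0
  c_6 = 1 = 1·2^0
  c_7 = 0
Factor λ_0 = (1, 0, 1, 1, 1, 1, 0)

((1, 0, 1, 1, 1, 1, 0),)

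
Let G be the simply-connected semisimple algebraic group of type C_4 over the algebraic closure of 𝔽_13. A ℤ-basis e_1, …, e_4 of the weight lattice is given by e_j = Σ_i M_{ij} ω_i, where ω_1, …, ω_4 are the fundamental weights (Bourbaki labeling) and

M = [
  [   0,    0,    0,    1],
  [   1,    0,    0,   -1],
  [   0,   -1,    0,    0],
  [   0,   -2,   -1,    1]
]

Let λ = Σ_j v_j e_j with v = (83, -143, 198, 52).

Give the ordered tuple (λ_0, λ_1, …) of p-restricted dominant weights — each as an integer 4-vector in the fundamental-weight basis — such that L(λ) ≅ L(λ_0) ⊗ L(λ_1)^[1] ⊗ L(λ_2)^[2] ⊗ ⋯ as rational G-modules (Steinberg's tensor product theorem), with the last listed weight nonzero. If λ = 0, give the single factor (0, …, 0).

Converting to the ω-basis (c_i = row i of M dotted with v = (83, -143, 198, 52)):
  c_1 = (0)·(83) + (0)·(-143) + (0)·(198) + (1)·(52) = 52
  c_2 = (1)·(83) + (0)·(-143) + (0)·(198) + (-1)·(52) = 31
  c_3 = (0)·(83) + (-1)·(-143) + (0)·(198) + (0)·(52) = 143
  c_4 = (0)·(83) + (-2)·(-143) + (-1)·(198) + (1)·(52) = 140
Writing each c_i in base p = 13:
  c_1 = 52 = 0·13^0 + 4·13^1
  c_2 = 31 = 5·13^0 + 2·13^1
  c_3 = 143 = 0·13^0 + 11·13^1
  c_4 = 140 = 10·13^0 + 10·13^1
p-restricted factor λ_0 = (0, 5, 0, 10)
p-restricted factor λ_1 = (4, 2, 11, 10)

((0, 5, 0, 10), (4, 2, 11, 10))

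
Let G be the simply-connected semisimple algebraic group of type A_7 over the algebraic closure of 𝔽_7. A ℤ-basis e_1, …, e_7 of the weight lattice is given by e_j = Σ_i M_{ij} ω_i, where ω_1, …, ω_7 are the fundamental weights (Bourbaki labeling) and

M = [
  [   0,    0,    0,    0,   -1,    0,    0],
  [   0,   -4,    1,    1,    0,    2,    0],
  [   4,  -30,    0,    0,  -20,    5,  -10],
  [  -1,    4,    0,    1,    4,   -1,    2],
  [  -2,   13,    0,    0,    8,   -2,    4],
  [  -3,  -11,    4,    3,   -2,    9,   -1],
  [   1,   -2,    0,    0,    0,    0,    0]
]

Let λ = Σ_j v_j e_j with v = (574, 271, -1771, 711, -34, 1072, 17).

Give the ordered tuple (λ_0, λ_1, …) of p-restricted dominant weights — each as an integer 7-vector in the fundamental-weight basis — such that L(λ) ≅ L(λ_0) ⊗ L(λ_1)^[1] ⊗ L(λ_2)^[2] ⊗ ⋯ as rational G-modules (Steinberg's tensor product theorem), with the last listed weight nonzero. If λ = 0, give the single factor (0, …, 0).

Compute c_i = Σ_j M_{ij} v_j with v = (574, 271, -1771, 711, -34, 1072, 17):
  c_1 = (0)·(574) + (0)·(271) + (0)·(-1771) + (0)·(711) + (-1)·(-34) + (0)·(1072) + (0)·(17) = 34
  c_2 = (0)·(574) + (-4)·(271) + (1)·(-1771) + (1)·(711) + (0)·(-34) + (2)·(1072) + (0)·(17) = 0
  c_3 = (4)·(574) + (-30)·(271) + (0)·(-1771) + (0)·(711) + (-20)·(-34) + (5)·(1072) + (-10)·(17) = 36
  c_4 = (-1)·(574) + (4)·(271) + (0)·(-1771) + (1)·(711) + (4)·(-34) + (-1)·(1072) + (2)·(17) = 47
  c_5 = (-2)·(574) + (13)·(271) + (0)·(-1771) + (0)·(711) + (8)·(-34) + (-2)·(1072) + (4)·(17) = 27
  c_6 = (-3)·(574) + (-11)·(271) + (4)·(-1771) + (3)·(711) + (-2)·(-34) + (9)·(1072) + (-1)·(17) = 45
  c_7 = (1)·(574) + (-2)·(271) + (0)·(-1771) + (0)·(711) + (0)·(-34) + (0)·(1072) + (0)·(17) = 32
Base-7 expansion of each c_i:
  c_1 = 34 = 6·7^0 + 4·7^1
  c_2 = 0
  c_3 = 36 = 1·7^0 + 5·7^1
  c_4 = 47 = 5·7^0 + 6·7^1
  c_5 = 27 = 6·7^0 + 3·7^1
  c_6 = 45 = 3·7^0 + 6·7^1
  c_7 = 32 = 4·7^0 + 4·7^1
p-restricted factor λ_0 = (6, 0, 1, 5, 6, 3, 4)
p-restricted factor λ_1 = (4, 0, 5, 6, 3, 6, 4)

((6, 0, 1, 5, 6, 3, 4), (4, 0, 5, 6, 3, 6, 4))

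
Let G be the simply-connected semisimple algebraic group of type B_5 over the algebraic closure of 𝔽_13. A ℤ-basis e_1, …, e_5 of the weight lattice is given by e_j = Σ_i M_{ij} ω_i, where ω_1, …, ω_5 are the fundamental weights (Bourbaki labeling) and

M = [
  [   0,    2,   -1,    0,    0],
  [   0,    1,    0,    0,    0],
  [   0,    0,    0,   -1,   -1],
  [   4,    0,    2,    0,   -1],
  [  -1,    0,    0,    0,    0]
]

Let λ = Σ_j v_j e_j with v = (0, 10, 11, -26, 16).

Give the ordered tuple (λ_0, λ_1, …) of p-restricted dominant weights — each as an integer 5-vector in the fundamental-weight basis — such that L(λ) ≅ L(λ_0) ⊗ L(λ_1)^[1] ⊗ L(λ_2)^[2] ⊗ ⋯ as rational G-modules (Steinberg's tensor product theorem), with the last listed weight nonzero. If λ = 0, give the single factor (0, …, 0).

((9, 10, 10, 6, 0),)

Compute c_i = Σ_j M_{ij} v_j with v = (0, 10, 11, -26, 16):
  c_1 = (0)·(0) + (2)·(10) + (-1)·(11) + (0)·(-26) + (0)·(16) = 9
  c_2 = (0)·(0) + (1)·(10) + (0)·(11) + (0)·(-26) + (0)·(16) = 10
  c_3 = (0)·(0) + (0)·(10) + (0)·(11) + (-1)·(-26) + (-1)·(16) = 10
  c_4 = (4)·(0) + (0)·(10) + (2)·(11) + (0)·(-26) + (-1)·(16) = 6
  c_5 = (-1)·(0) + (0)·(10) + (0)·(11) + (0)·(-26) + (0)·(16) = 0
Base-13 expansion of each c_i:
  c_1 = 9 = 9·13^0
  c_2 = 10 = 10·13^0
  c_3 = 10 = 10·13^0
  c_4 = 6 = 6·13^0
  c_5 = 0
λ_0 = (9, 10, 10, 6, 0)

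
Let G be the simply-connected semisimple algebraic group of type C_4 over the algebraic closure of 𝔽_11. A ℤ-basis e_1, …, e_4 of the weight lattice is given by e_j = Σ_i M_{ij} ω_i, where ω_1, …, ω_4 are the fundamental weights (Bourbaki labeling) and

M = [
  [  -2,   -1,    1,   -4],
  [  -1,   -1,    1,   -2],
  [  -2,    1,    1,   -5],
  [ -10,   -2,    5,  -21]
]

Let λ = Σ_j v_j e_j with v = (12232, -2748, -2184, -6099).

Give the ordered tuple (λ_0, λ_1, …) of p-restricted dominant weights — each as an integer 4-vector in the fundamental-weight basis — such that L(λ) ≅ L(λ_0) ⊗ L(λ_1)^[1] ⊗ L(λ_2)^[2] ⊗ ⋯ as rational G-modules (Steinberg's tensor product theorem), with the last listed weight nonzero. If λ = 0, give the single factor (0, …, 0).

((1, 2, 10, 5), (1, 4, 0, 8), (4, 4, 9, 2))

Compute c_i = Σ_j M_{ij} v_j with v = (12232, -2748, -2184, -6099):
  c_1 = -2*12232 + -1*-2748 + 1*-2184 + -4*-6099 = 496
  c_2 = -1*12232 + -1*-2748 + 1*-2184 + -2*-6099 = 530
  c_3 = -2*12232 + 1*-2748 + 1*-2184 + -5*-6099 = 1099
  c_4 = -10*12232 + -2*-2748 + 5*-2184 + -21*-6099 = 335
Base-11 expansion of each c_i:
  c_1 = 496 = 1·11^0 + 1·11^1 + 4·11^2
  c_2 = 530 = 2·11^0 + 4·11^1 + 4·11^2
  c_3 = 1099 = 10·11^0 + 0·11^1 + 9·11^2
  c_4 = 335 = 5·11^0 + 8·11^1 + 2·11^2
λ_0 = (1, 2, 10, 5)
λ_1 = (1, 4, 0, 8)
λ_2 = (4, 4, 9, 2)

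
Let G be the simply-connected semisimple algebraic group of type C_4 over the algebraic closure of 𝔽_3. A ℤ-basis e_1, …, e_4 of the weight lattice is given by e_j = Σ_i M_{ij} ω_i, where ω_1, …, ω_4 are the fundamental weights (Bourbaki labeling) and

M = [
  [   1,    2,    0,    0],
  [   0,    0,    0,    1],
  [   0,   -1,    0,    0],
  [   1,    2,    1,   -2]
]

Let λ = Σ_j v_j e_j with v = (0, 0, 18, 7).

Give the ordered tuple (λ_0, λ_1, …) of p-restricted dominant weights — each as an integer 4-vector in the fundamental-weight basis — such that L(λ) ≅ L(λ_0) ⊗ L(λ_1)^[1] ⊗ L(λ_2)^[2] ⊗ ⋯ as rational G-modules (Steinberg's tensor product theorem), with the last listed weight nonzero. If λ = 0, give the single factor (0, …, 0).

Change of basis e → ω: c = M·v where v = (0, 0, 18, 7):
  c_1 = 1*0 + 2*0 + 0*18 + 0*7 = 0
  c_2 = 0*0 + 0*0 + 0*18 + 1*7 = 7
  c_3 = 0*0 + -1*0 + 0*18 + 0*7 = 0
  c_4 = 1*0 + 2*0 + 1*18 + -2*7 = 4
Base-3 expansion of each c_i:
  c_1 = 0
  c_2 = 7 = 1·3^0 + 2·3^1
  c_3 = 0
  c_4 = 4 = 1·3^0 + 1·3^1
Factor λ_0 = (0, 1, 0, 1)
Factor λ_1 = (0, 2, 0, 1)

((0, 1, 0, 1), (0, 2, 0, 1))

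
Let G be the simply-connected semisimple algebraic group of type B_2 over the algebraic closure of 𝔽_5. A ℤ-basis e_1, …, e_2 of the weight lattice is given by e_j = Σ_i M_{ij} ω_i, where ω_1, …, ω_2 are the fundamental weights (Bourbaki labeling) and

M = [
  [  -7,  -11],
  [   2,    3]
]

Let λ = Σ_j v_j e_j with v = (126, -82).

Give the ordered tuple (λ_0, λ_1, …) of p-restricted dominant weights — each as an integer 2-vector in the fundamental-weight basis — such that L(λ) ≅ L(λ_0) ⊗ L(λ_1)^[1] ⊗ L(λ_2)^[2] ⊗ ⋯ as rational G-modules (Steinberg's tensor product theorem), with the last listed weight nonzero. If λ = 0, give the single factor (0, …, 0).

((0, 1), (4, 1))

Converting to the ω-basis (c_i = row i of M dotted with v = (126, -82)):
  c_1 = -7*126 + -11*-82 = 20
  c_2 = 2*126 + 3*-82 = 6
Writing each c_i in base p = 5:
  c_1 = 20 = 0·5^0 + 4·5^1
  c_2 = 6 = 1·5^0 + 1·5^1
p-restricted factor λ_0 = (0, 1)
p-restricted factor λ_1 = (4, 1)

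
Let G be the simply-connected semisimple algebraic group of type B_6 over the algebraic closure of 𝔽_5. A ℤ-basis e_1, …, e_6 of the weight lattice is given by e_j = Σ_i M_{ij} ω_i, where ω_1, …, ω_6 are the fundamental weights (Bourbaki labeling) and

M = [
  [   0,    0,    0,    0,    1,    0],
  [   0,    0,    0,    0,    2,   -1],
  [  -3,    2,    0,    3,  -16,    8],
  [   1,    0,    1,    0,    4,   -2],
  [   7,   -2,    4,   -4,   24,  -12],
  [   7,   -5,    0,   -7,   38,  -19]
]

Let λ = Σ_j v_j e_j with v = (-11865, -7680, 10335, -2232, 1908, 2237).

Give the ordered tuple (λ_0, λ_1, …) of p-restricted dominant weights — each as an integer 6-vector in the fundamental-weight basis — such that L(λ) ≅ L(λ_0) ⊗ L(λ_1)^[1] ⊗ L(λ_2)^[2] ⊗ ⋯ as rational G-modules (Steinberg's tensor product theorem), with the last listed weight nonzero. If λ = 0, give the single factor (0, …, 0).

((3, 4, 2, 3, 1, 0), (1, 0, 1, 0, 4, 4), (1, 3, 1, 0, 0, 3), (0, 2, 2, 3, 2, 2), (3, 2, 1, 2, 2, 1))

Converting to the ω-basis (c_i = row i of M dotted with v = (-11865, -7680, 10335, -2232, 1908, 2237)):
  c_1 = (0)·(-11865) + (0)·(-7680) + (0)·(10335) + (0)·(-2232) + (1)·(1908) + (0)·(2237) = 1908
  c_2 = (0)·(-11865) + (0)·(-7680) + (0)·(10335) + (0)·(-2232) + (2)·(1908) + (-1)·(2237) = 1579
  c_3 = (-3)·(-11865) + (2)·(-7680) + (0)·(10335) + (3)·(-2232) + (-16)·(1908) + (8)·(2237) = 907
  c_4 = (1)·(-11865) + (0)·(-7680) + (1)·(10335) + (0)·(-2232) + (4)·(1908) + (-2)·(2237) = 1628
  c_5 = (7)·(-11865) + (-2)·(-7680) + (4)·(10335) + (-4)·(-2232) + (24)·(1908) + (-12)·(2237) = 1521
  c_6 = (7)·(-11865) + (-5)·(-7680) + (0)·(10335) + (-7)·(-2232) + (38)·(1908) + (-19)·(2237) = 970
Expand coordinatewise in base 5:
  c_1 = 1908 = 3·5^0 + 1·5^1 + 1·5^2 + 0·5^3 + 3·5^4
  c_2 = 1579 = 4·5^0 + 0·5^1 + 3·5^2 + 2·5^3 + 2·5^4
  c_3 = 907 = 2·5^0 + 1·5^1 + 1·5^2 + 2·5^3 + 1·5^4
  c_4 = 1628 = 3·5^0 + 0·5^1 + 0·5^2 + 3·5^3 + 2·5^4
  c_5 = 1521 = 1·5^0 + 4·5^1 + 0·5^2 + 2·5^3 + 2·5^4
  c_6 = 970 = 0·5^0 + 4·5^1 + 3·5^2 + 2·5^3 + 1·5^4
p-restricted factor λ_0 = (3, 4, 2, 3, 1, 0)
p-restricted factor λ_1 = (1, 0, 1, 0, 4, 4)
p-restricted factor λ_2 = (1, 3, 1, 0, 0, 3)
p-restricted factor λ_3 = (0, 2, 2, 3, 2, 2)
p-restricted factor λ_4 = (3, 2, 1, 2, 2, 1)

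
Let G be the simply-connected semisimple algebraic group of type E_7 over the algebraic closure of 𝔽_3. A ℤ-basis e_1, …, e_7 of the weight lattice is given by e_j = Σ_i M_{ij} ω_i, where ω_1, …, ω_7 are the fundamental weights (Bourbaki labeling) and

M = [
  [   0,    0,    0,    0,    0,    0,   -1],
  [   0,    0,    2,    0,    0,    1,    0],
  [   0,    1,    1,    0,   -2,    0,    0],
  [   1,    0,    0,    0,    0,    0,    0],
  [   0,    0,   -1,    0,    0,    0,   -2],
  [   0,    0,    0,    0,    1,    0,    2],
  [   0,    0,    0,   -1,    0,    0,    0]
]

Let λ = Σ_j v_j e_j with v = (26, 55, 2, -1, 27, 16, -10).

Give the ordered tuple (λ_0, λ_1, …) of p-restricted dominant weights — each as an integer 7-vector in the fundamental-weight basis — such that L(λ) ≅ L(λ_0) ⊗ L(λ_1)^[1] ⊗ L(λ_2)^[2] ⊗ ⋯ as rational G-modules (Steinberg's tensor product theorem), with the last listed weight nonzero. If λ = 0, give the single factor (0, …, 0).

Change of basis e → ω: c = M·v where v = (26, 55, 2, -1, 27, 16, -10):
  c_1 = (0)·(26) + (0)·(55) + (0)·(2) + (0)·(-1) + (0)·(27) + (0)·(16) + (-1)·(-10) = 10
  c_2 = (0)·(26) + (0)·(55) + (2)·(2) + (0)·(-1) + (0)·(27) + (1)·(16) + (0)·(-10) = 20
  c_3 = (0)·(26) + (1)·(55) + (1)·(2) + (0)·(-1) + (-2)·(27) + (0)·(16) + (0)·(-10) = 3
  c_4 = (1)·(26) + (0)·(55) + (0)·(2) + (0)·(-1) + (0)·(27) + (0)·(16) + (0)·(-10) = 26
  c_5 = (0)·(26) + (0)·(55) + (-1)·(2) + (0)·(-1) + (0)·(27) + (0)·(16) + (-2)·(-10) = 18
  c_6 = (0)·(26) + (0)·(55) + (0)·(2) + (0)·(-1) + (1)·(27) + (0)·(16) + (2)·(-10) = 7
  c_7 = (0)·(26) + (0)·(55) + (0)·(2) + (-1)·(-1) + (0)·(27) + (0)·(16) + (0)·(-10) = 1
Writing each c_i in base p = 3:
  c_1 = 10 = 1·3^0 + 0·3^1 + 1·3^2
  c_2 = 20 = 2·3^0 + 0·3^1 + 2·3^2
  c_3 = 3 = 0·3^0 + 1·3^1
  c_4 = 26 = 2·3^0 + 2·3^1 + 2·3^2
  c_5 = 18 = 0·3^0 + 0·3^1 + 2·3^2
  c_6 = 7 = 1·3^0 + 2·3^1
  c_7 = 1 = 1·3^0
p-restricted factor λ_0 = (1, 2, 0, 2, 0, 1, 1)
p-restricted factor λ_1 = (0, 0, 1, 2, 0, 2, 0)
p-restricted factor λ_2 = (1, 2, 0, 2, 2, 0, 0)

((1, 2, 0, 2, 0, 1, 1), (0, 0, 1, 2, 0, 2, 0), (1, 2, 0, 2, 2, 0, 0))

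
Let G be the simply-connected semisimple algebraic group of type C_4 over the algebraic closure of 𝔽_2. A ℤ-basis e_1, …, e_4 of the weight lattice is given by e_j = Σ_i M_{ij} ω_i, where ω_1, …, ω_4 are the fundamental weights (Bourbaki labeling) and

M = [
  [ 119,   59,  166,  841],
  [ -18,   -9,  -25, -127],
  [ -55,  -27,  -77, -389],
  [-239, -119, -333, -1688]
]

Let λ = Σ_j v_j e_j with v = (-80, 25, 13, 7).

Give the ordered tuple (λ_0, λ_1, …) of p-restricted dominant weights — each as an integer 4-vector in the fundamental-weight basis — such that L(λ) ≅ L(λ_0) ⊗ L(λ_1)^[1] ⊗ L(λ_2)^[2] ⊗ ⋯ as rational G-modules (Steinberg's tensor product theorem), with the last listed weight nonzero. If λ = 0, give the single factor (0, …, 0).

((0, 1, 1, 0),)

In the fundamental-weight basis, λ has coordinates c = M·v (v = (-80, 25, 13, 7)):
  c_1 = (119)·(-80) + 59·25 + 166·13 + 841·7 = 0
  c_2 = (-18)·(-80) + (-9)·(25) + (-25)·(13) + (-127)·(7) = 1
  c_3 = (-55)·(-80) + (-27)·(25) + (-77)·(13) + (-389)·(7) = 1
  c_4 = (-239)·(-80) + (-119)·(25) + (-333)·(13) + (-1688)·(7) = 0
p = 2; digits c_i = Σ_j d_{ij}·2^j, 0 ≤ d_{ij} < 2:
  c_1 = 0
  c_2 = 1 = 1·2^0
  c_3 = 1 = 1·2^0
  c_4 = 0
Factor λ_0 = (0, 1, 1, 0)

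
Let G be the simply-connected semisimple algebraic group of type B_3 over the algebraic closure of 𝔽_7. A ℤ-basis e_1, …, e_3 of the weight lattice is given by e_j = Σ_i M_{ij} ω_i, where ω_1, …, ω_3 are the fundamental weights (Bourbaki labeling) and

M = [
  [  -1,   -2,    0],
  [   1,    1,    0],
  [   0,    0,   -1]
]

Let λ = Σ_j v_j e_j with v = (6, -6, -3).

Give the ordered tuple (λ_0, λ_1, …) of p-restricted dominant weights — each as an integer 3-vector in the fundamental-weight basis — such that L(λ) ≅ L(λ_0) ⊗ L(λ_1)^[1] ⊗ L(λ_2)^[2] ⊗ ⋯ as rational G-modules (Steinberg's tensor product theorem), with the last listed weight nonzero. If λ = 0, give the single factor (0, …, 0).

ω-coordinates c = M·v, v = (6, -6, -3):
  c_1 = (-1)·(6) + (-2)·(-6) + (0)·(-3) = 6
  c_2 = (1)·(6) + (1)·(-6) + (0)·(-3) = 0
  c_3 = (0)·(6) + (0)·(-6) + (-1)·(-3) = 3
Base-7 expansion of each c_i:
  c_1 = 6 = 6·7^0
  c_2 = 0
  c_3 = 3 = 3·7^0
λ_0 = (6, 0, 3)

((6, 0, 3),)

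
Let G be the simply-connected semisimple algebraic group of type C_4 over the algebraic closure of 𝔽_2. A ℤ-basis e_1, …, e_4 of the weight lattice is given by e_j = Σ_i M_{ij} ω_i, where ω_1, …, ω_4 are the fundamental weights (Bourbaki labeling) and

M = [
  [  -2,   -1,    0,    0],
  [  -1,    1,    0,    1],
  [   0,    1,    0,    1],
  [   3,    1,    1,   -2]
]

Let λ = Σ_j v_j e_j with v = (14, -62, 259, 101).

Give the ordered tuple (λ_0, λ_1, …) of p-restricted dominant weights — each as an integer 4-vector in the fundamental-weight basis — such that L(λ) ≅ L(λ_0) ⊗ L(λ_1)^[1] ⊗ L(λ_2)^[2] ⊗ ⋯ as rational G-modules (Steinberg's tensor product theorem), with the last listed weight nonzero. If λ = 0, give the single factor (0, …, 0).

ω-coordinates c = M·v, v = (14, -62, 259, 101):
  c_1 = (-2)·(14) + (-1)·(-62) + (0)·(259) + (0)·(101) = 34
  c_2 = (-1)·(14) + (1)·(-62) + (0)·(259) + (1)·(101) = 25
  c_3 = (0)·(14) + (1)·(-62) + (0)·(259) + (1)·(101) = 39
  c_4 = (3)·(14) + (1)·(-62) + (1)·(259) + (-2)·(101) = 37
Base-2 expansion of each c_i:
  c_1 = 34 = 0·2^0 + 1·2^1 + 0·2^2 + 0·2^3 + 0·2^4 + 1·2^5
  c_2 = 25 = 1·2^0 + 0·2^1 + 0·2^2 + 1·2^3 + 1·2^4
  c_3 = 39 = 1·2^0 + 1·2^1 + 1·2^2 + 0·2^3 + 0·2^4 + 1·2^5
  c_4 = 37 = 1·2^0 + 0·2^1 + 1·2^2 + 0·2^3 + 0·2^4 + 1·2^5
Factor λ_0 = (0, 1, 1, 1)
Factor λ_1 = (1, 0, 1, 0)
Factor λ_2 = (0, 0, 1, 1)
Factor λ_3 = (0, 1, 0, 0)
Factor λ_4 = (0, 1, 0, 0)
Factor λ_5 = (1, 0, 1, 1)

((0, 1, 1, 1), (1, 0, 1, 0), (0, 0, 1, 1), (0, 1, 0, 0), (0, 1, 0, 0), (1, 0, 1, 1))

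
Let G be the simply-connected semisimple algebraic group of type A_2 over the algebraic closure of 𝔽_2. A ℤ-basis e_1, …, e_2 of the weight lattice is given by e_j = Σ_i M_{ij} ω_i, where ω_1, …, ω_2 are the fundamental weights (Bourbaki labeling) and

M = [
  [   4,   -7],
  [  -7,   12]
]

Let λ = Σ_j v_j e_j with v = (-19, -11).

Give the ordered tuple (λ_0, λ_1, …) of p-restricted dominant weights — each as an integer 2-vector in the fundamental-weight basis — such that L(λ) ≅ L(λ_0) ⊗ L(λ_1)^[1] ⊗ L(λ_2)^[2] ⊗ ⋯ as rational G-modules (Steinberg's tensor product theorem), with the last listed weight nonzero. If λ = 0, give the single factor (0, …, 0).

((1, 1),)

In the fundamental-weight basis, λ has coordinates c = M·v (v = (-19, -11)):
  c_1 = 4*-19 + -7*-11 = 1
  c_2 = -7*-19 + 12*-11 = 1
Base-2 expansion of each c_i:
  c_1 = 1 = 1·2^0
  c_2 = 1 = 1·2^0
λ_0 = (1, 1)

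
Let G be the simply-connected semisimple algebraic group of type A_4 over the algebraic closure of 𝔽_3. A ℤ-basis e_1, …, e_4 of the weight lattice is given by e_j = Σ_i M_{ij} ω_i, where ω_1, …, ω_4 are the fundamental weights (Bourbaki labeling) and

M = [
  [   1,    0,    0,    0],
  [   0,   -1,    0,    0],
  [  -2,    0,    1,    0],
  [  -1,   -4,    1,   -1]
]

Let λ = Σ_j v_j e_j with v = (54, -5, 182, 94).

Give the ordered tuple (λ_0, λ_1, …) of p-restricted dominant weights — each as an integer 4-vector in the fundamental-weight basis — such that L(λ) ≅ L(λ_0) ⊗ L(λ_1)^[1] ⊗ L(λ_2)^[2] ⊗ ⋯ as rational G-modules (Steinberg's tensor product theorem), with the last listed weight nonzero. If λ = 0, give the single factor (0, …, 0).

((0, 2, 2, 0), (0, 1, 0, 0), (0, 0, 2, 0), (2, 0, 2, 2))

Converting to the ω-basis (c_i = row i of M dotted with v = (54, -5, 182, 94)):
  c_1 = 1·54 + (0)·(-5) + 0·182 + 0·94 = 54
  c_2 = 0·54 + (-1)·(-5) + 0·182 + 0·94 = 5
  c_3 = (-2)·(54) + (0)·(-5) + 1·182 + 0·94 = 74
  c_4 = (-1)·(54) + (-4)·(-5) + 1·182 + (-1)·(94) = 54
Base-3 expansion of each c_i:
  c_1 = 54 = 0·3^0 + 0·3^1 + 0·3^2 + 2·3^3
  c_2 = 5 = 2·3^0 + 1·3^1
  c_3 = 74 = 2·3^0 + 0·3^1 + 2·3^2 + 2·3^3
  c_4 = 54 = 0·3^0 + 0·3^1 + 0·3^2 + 2·3^3
p-restricted factor λ_0 = (0, 2, 2, 0)
p-restricted factor λ_1 = (0, 1, 0, 0)
p-restricted factor λ_2 = (0, 0, 2, 0)
p-restricted factor λ_3 = (2, 0, 2, 2)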